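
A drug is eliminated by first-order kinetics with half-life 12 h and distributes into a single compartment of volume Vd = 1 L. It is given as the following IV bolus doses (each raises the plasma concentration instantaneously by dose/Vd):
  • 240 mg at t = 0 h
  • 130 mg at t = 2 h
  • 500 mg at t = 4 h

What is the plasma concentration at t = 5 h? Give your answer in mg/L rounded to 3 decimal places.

761.051 mg/L

k = ln 2 / 12 = 0.05776 per h
Dose 1 (240 mg at t=0 h): 240·exp(−0.05776·5) = 179.797 mg/L
Dose 2 (130 mg at t=2 h): 130·exp(−0.05776·3) = 109.317 mg/L
Dose 3 (500 mg at t=4 h): 500·exp(−0.05776·1) = 471.937 mg/L
C(5) = 179.797 + 109.317 + 471.937 = 761.051 mg/L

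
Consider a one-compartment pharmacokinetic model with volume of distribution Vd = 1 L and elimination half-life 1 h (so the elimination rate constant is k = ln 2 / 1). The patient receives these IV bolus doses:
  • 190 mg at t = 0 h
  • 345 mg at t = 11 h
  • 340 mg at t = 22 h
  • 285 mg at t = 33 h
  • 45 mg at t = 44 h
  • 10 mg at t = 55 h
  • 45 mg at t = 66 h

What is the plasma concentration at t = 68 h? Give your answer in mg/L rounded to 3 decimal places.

11.251 mg/L

k = ln 2 / 1 = 0.69315 per h
Dose 1 (190 mg at t=0 h): 190·exp(−0.69315·68) = 0.000 mg/L
Dose 2 (345 mg at t=11 h): 345·exp(−0.69315·57) = 0.000 mg/L
Dose 3 (340 mg at t=22 h): 340·exp(−0.69315·46) = 0.000 mg/L
Dose 4 (285 mg at t=33 h): 285·exp(−0.69315·35) = 0.000 mg/L
Dose 5 (45 mg at t=44 h): 45·exp(−0.69315·24) = 0.000 mg/L
Dose 6 (10 mg at t=55 h): 10·exp(−0.69315·13) = 0.001 mg/L
Dose 7 (45 mg at t=66 h): 45·exp(−0.69315·2) = 11.250 mg/L
C(68) = 0.000 + 0.000 + 0.000 + 0.000 + 0.000 + 0.001 + 11.250 = 11.251 mg/L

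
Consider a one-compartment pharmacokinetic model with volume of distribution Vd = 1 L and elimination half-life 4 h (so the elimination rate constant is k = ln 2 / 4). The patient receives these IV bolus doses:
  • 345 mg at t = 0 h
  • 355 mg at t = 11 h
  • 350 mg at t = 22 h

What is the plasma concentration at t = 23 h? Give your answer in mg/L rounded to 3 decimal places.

k = ln 2 / 4 = 0.17329 per h
Dose 1 (345 mg at t=0 h): 345·exp(−0.17329·23) = 6.411 mg/L
Dose 2 (355 mg at t=11 h): 355·exp(−0.17329·12) = 44.375 mg/L
Dose 3 (350 mg at t=22 h): 350·exp(−0.17329·1) = 294.314 mg/L
C(23) = 6.411 + 44.375 + 294.314 = 345.099 mg/L

345.099 mg/L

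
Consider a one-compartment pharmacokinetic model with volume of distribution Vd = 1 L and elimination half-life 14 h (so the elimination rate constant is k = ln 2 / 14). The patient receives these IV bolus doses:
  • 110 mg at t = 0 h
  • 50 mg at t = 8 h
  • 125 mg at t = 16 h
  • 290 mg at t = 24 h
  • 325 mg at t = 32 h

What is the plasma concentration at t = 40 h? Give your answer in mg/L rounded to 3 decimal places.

k = ln 2 / 14 = 0.04951 per h
Dose 1 (110 mg at t=0 h): 110·exp(−0.04951·40) = 15.181 mg/L
Dose 2 (50 mg at t=8 h): 50·exp(−0.04951·32) = 10.254 mg/L
Dose 3 (125 mg at t=16 h): 125·exp(−0.04951·24) = 38.094 mg/L
Dose 4 (290 mg at t=24 h): 290·exp(−0.04951·16) = 131.330 mg/L
Dose 5 (325 mg at t=32 h): 325·exp(−0.04951·8) = 218.709 mg/L
C(40) = 15.181 + 10.254 + 38.094 + 131.330 + 218.709 = 413.568 mg/L

413.568 mg/L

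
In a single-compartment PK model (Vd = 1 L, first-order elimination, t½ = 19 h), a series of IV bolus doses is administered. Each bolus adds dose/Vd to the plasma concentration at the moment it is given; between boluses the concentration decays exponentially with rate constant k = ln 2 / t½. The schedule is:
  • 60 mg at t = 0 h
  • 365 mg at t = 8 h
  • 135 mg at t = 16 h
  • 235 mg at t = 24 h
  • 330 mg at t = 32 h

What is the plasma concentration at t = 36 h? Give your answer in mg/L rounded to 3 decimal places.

k = ln 2 / 19 = 0.03648 per h
Dose 1 (60 mg at t=0 h): 60·exp(−0.03648·36) = 16.135 mg/L
Dose 2 (365 mg at t=8 h): 365·exp(−0.03648·28) = 131.422 mg/L
Dose 3 (135 mg at t=16 h): 135·exp(−0.03648·20) = 65.082 mg/L
Dose 4 (235 mg at t=24 h): 235·exp(−0.03648·12) = 151.685 mg/L
Dose 5 (330 mg at t=32 h): 330·exp(−0.03648·4) = 285.193 mg/L
C(36) = 16.135 + 131.422 + 65.082 + 151.685 + 285.193 = 649.518 mg/L

649.518 mg/L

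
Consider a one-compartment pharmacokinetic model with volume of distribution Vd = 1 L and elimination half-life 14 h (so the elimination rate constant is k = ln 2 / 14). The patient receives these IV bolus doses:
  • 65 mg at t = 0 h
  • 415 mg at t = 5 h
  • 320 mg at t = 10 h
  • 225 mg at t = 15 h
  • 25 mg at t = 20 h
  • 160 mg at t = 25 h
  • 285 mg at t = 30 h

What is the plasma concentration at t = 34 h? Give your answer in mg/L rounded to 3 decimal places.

644.929 mg/L

k = ln 2 / 14 = 0.04951 per h
Dose 1 (65 mg at t=0 h): 65·exp(−0.04951·34) = 12.074 mg/L
Dose 2 (415 mg at t=5 h): 415·exp(−0.04951·29) = 98.738 mg/L
Dose 3 (320 mg at t=10 h): 320·exp(−0.04951·24) = 97.521 mg/L
Dose 4 (225 mg at t=15 h): 225·exp(−0.04951·19) = 87.830 mg/L
Dose 5 (25 mg at t=20 h): 25·exp(−0.04951·14) = 12.500 mg/L
Dose 6 (160 mg at t=25 h): 160·exp(−0.04951·9) = 102.471 mg/L
Dose 7 (285 mg at t=30 h): 285·exp(−0.04951·4) = 233.796 mg/L
C(34) = 12.074 + 98.738 + 97.521 + 87.830 + 12.500 + 102.471 + 233.796 = 644.929 mg/L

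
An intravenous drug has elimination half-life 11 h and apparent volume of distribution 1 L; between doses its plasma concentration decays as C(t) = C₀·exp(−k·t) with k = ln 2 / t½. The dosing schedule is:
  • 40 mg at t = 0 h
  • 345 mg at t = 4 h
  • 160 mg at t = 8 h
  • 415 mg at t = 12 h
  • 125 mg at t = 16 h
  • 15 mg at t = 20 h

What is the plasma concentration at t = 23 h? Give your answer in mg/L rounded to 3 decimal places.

476.096 mg/L

k = ln 2 / 11 = 0.06301 per h
Dose 1 (40 mg at t=0 h): 40·exp(−0.06301·23) = 9.389 mg/L
Dose 2 (345 mg at t=4 h): 345·exp(−0.06301·19) = 104.198 mg/L
Dose 3 (160 mg at t=8 h): 160·exp(−0.06301·15) = 62.176 mg/L
Dose 4 (415 mg at t=12 h): 415·exp(−0.06301·11) = 207.500 mg/L
Dose 5 (125 mg at t=16 h): 125·exp(−0.06301·7) = 80.417 mg/L
Dose 6 (15 mg at t=20 h): 15·exp(−0.06301·3) = 12.416 mg/L
C(23) = 9.389 + 104.198 + 62.176 + 207.500 + 80.417 + 12.416 = 476.096 mg/L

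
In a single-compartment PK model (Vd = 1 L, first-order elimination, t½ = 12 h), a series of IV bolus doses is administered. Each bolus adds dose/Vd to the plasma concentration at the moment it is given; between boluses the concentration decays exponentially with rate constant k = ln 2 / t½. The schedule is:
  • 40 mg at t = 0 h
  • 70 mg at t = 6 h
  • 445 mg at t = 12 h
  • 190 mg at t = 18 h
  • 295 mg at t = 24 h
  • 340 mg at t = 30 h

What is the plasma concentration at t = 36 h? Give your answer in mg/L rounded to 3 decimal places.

k = ln 2 / 12 = 0.05776 per h
Dose 1 (40 mg at t=0 h): 40·exp(−0.05776·36) = 5.000 mg/L
Dose 2 (70 mg at t=6 h): 70·exp(−0.05776·30) = 12.374 mg/L
Dose 3 (445 mg at t=12 h): 445·exp(−0.05776·24) = 111.250 mg/L
Dose 4 (190 mg at t=18 h): 190·exp(−0.05776·18) = 67.175 mg/L
Dose 5 (295 mg at t=24 h): 295·exp(−0.05776·12) = 147.500 mg/L
Dose 6 (340 mg at t=30 h): 340·exp(−0.05776·6) = 240.416 mg/L
C(36) = 5.000 + 12.374 + 111.250 + 67.175 + 147.500 + 240.416 = 583.716 mg/L

583.716 mg/L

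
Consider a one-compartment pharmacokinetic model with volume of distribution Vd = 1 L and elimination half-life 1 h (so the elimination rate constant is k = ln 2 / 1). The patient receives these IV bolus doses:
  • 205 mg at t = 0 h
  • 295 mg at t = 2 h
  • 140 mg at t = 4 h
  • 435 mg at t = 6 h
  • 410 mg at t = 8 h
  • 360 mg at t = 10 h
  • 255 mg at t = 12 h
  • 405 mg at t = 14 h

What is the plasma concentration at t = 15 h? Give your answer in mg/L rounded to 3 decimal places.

249.788 mg/L

k = ln 2 / 1 = 0.69315 per h
Dose 1 (205 mg at t=0 h): 205·exp(−0.69315·15) = 0.006 mg/L
Dose 2 (295 mg at t=2 h): 295·exp(−0.69315·13) = 0.036 mg/L
Dose 3 (140 mg at t=4 h): 140·exp(−0.69315·11) = 0.068 mg/L
Dose 4 (435 mg at t=6 h): 435·exp(−0.69315·9) = 0.850 mg/L
Dose 5 (410 mg at t=8 h): 410·exp(−0.69315·7) = 3.203 mg/L
Dose 6 (360 mg at t=10 h): 360·exp(−0.69315·5) = 11.250 mg/L
Dose 7 (255 mg at t=12 h): 255·exp(−0.69315·3) = 31.875 mg/L
Dose 8 (405 mg at t=14 h): 405·exp(−0.69315·1) = 202.500 mg/L
C(15) = 0.006 + 0.036 + 0.068 + 0.850 + 3.203 + 11.250 + 31.875 + 202.500 = 249.788 mg/L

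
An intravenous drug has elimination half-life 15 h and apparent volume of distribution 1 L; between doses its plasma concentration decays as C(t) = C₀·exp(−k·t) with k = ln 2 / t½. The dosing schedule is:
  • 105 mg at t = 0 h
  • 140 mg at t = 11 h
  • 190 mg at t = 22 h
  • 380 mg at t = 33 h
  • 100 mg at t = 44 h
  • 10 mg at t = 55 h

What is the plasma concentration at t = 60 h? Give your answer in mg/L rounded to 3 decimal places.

218.735 mg/L

k = ln 2 / 15 = 0.04621 per h
Dose 1 (105 mg at t=0 h): 105·exp(−0.04621·60) = 6.562 mg/L
Dose 2 (140 mg at t=11 h): 140·exp(−0.04621·49) = 14.547 mg/L
Dose 3 (190 mg at t=22 h): 190·exp(−0.04621·38) = 32.820 mg/L
Dose 4 (380 mg at t=33 h): 380·exp(−0.04621·27) = 109.126 mg/L
Dose 5 (100 mg at t=44 h): 100·exp(−0.04621·16) = 47.742 mg/L
Dose 6 (10 mg at t=55 h): 10·exp(−0.04621·5) = 7.937 mg/L
C(60) = 6.562 + 14.547 + 32.820 + 109.126 + 47.742 + 7.937 = 218.735 mg/L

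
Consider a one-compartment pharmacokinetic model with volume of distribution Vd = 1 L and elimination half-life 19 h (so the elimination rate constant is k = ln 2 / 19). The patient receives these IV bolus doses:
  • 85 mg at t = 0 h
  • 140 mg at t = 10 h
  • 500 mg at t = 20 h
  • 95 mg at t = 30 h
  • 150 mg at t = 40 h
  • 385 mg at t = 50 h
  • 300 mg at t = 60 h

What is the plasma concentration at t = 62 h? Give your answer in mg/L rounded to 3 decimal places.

762.066 mg/L

k = ln 2 / 19 = 0.03648 per h
Dose 1 (85 mg at t=0 h): 85·exp(−0.03648·62) = 8.853 mg/L
Dose 2 (140 mg at t=10 h): 140·exp(−0.03648·52) = 21.002 mg/L
Dose 3 (500 mg at t=20 h): 500·exp(−0.03648·42) = 108.028 mg/L
Dose 4 (95 mg at t=30 h): 95·exp(−0.03648·32) = 29.561 mg/L
Dose 5 (150 mg at t=40 h): 150·exp(−0.03648·22) = 67.225 mg/L
Dose 6 (385 mg at t=50 h): 385·exp(−0.03648·12) = 248.506 mg/L
Dose 7 (300 mg at t=60 h): 300·exp(−0.03648·2) = 278.891 mg/L
C(62) = 8.853 + 21.002 + 108.028 + 29.561 + 67.225 + 248.506 + 278.891 = 762.066 mg/L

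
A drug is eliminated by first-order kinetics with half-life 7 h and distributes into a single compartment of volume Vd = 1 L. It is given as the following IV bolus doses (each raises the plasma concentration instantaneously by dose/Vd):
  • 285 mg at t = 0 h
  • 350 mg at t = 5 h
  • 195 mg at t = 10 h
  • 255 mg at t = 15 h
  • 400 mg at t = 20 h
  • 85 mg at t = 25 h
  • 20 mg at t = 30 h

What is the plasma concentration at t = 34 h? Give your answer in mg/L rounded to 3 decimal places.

k = ln 2 / 7 = 0.09902 per h
Dose 1 (285 mg at t=0 h): 285·exp(−0.09902·34) = 9.833 mg/L
Dose 2 (350 mg at t=5 h): 350·exp(−0.09902·29) = 19.813 mg/L
Dose 3 (195 mg at t=10 h): 195·exp(−0.09902·24) = 18.111 mg/L
Dose 4 (255 mg at t=15 h): 255·exp(−0.09902·19) = 38.856 mg/L
Dose 5 (400 mg at t=20 h): 400·exp(−0.09902·14) = 100.000 mg/L
Dose 6 (85 mg at t=25 h): 85·exp(−0.09902·9) = 34.864 mg/L
Dose 7 (20 mg at t=30 h): 20·exp(−0.09902·4) = 13.459 mg/L
C(34) = 9.833 + 19.813 + 18.111 + 38.856 + 100.000 + 34.864 + 13.459 = 234.936 mg/L

234.936 mg/L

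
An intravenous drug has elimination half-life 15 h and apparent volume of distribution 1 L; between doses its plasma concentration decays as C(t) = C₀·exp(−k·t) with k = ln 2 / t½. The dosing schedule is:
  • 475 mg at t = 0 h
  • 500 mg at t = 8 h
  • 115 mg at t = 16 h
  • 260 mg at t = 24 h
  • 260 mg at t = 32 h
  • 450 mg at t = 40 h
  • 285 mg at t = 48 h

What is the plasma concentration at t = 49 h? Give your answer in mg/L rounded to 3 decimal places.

k = ln 2 / 15 = 0.04621 per h
Dose 1 (475 mg at t=0 h): 475·exp(−0.04621·49) = 49.355 mg/L
Dose 2 (500 mg at t=8 h): 500·exp(−0.04621·41) = 75.189 mg/L
Dose 3 (115 mg at t=16 h): 115·exp(−0.04621·33) = 25.028 mg/L
Dose 4 (260 mg at t=24 h): 260·exp(−0.04621·25) = 81.895 mg/L
Dose 5 (260 mg at t=32 h): 260·exp(−0.04621·17) = 118.524 mg/L
Dose 6 (450 mg at t=40 h): 450·exp(−0.04621·9) = 296.889 mg/L
Dose 7 (285 mg at t=48 h): 285·exp(−0.04621·1) = 272.130 mg/L
C(49) = 49.355 + 75.189 + 25.028 + 81.895 + 118.524 + 296.889 + 272.130 = 919.010 mg/L

919.010 mg/L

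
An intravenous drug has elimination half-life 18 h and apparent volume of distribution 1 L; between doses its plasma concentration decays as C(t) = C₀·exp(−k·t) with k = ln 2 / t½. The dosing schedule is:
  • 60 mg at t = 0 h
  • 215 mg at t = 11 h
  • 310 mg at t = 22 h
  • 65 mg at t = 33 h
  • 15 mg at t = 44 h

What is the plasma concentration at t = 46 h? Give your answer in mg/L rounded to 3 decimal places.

k = ln 2 / 18 = 0.03851 per h
Dose 1 (60 mg at t=0 h): 60·exp(−0.03851·46) = 10.206 mg/L
Dose 2 (215 mg at t=11 h): 215·exp(−0.03851·35) = 55.860 mg/L
Dose 3 (310 mg at t=22 h): 310·exp(−0.03851·24) = 123.024 mg/L
Dose 4 (65 mg at t=33 h): 65·exp(−0.03851·13) = 39.401 mg/L
Dose 5 (15 mg at t=44 h): 15·exp(−0.03851·2) = 13.888 mg/L
C(46) = 10.206 + 55.860 + 123.024 + 39.401 + 13.888 = 242.378 mg/L

242.378 mg/L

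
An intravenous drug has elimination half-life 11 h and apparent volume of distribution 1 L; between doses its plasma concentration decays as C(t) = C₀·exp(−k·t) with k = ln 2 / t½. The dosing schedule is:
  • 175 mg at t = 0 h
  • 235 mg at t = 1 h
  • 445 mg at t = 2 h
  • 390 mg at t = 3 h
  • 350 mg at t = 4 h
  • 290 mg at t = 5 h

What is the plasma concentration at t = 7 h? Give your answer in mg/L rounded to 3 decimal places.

1446.818 mg/L

k = ln 2 / 11 = 0.06301 per h
Dose 1 (175 mg at t=0 h): 175·exp(−0.06301·7) = 112.583 mg/L
Dose 2 (235 mg at t=1 h): 235·exp(−0.06301·6) = 161.016 mg/L
Dose 3 (445 mg at t=2 h): 445·exp(−0.06301·5) = 324.734 mg/L
Dose 4 (390 mg at t=3 h): 390·exp(−0.06301·4) = 303.109 mg/L
Dose 5 (350 mg at t=4 h): 350·exp(−0.06301·3) = 289.714 mg/L
Dose 6 (290 mg at t=5 h): 290·exp(−0.06301·2) = 255.661 mg/L
C(7) = 112.583 + 161.016 + 324.734 + 303.109 + 289.714 + 255.661 = 1446.818 mg/L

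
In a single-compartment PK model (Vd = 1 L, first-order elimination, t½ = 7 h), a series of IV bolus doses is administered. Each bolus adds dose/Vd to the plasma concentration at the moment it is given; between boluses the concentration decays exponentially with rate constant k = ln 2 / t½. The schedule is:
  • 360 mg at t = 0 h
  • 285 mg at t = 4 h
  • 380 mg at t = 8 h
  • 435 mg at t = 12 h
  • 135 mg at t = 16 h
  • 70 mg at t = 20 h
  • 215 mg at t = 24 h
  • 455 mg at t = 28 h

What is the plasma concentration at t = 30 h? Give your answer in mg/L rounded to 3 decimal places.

k = ln 2 / 7 = 0.09902 per h
Dose 1 (360 mg at t=0 h): 360·exp(−0.09902·30) = 18.458 mg/L
Dose 2 (285 mg at t=4 h): 285·exp(−0.09902·26) = 21.714 mg/L
Dose 3 (380 mg at t=8 h): 380·exp(−0.09902·22) = 43.022 mg/L
Dose 4 (435 mg at t=12 h): 435·exp(−0.09902·18) = 73.183 mg/L
Dose 5 (135 mg at t=16 h): 135·exp(−0.09902·14) = 33.750 mg/L
Dose 6 (70 mg at t=20 h): 70·exp(−0.09902·10) = 26.005 mg/L
Dose 7 (215 mg at t=24 h): 215·exp(−0.09902·6) = 118.690 mg/L
Dose 8 (455 mg at t=28 h): 455·exp(−0.09902·2) = 373.253 mg/L
C(30) = 18.458 + 21.714 + 43.022 + 73.183 + 33.750 + 26.005 + 118.690 + 373.253 = 708.074 mg/L

708.074 mg/L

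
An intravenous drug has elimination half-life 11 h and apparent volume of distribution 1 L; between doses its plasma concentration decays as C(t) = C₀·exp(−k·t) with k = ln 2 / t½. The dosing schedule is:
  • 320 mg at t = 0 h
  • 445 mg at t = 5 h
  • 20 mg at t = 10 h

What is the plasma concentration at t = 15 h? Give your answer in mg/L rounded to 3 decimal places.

k = ln 2 / 11 = 0.06301 per h
Dose 1 (320 mg at t=0 h): 320·exp(−0.06301·15) = 124.353 mg/L
Dose 2 (445 mg at t=5 h): 445·exp(−0.06301·10) = 236.972 mg/L
Dose 3 (20 mg at t=10 h): 20·exp(−0.06301·5) = 14.595 mg/L
C(15) = 124.353 + 236.972 + 14.595 = 375.919 mg/L

375.919 mg/L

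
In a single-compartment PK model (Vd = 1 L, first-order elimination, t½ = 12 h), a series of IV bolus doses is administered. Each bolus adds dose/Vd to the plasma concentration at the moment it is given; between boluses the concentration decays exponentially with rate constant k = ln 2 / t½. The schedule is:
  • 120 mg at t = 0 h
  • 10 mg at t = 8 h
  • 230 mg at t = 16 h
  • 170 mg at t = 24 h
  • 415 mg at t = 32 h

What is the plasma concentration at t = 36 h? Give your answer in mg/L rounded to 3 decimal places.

503.815 mg/L

k = ln 2 / 12 = 0.05776 per h
Dose 1 (120 mg at t=0 h): 120·exp(−0.05776·36) = 15.000 mg/L
Dose 2 (10 mg at t=8 h): 10·exp(−0.05776·28) = 1.984 mg/L
Dose 3 (230 mg at t=16 h): 230·exp(−0.05776·20) = 72.445 mg/L
Dose 4 (170 mg at t=24 h): 170·exp(−0.05776·12) = 85.000 mg/L
Dose 5 (415 mg at t=32 h): 415·exp(−0.05776·4) = 329.386 mg/L
C(36) = 15.000 + 1.984 + 72.445 + 85.000 + 329.386 = 503.815 mg/L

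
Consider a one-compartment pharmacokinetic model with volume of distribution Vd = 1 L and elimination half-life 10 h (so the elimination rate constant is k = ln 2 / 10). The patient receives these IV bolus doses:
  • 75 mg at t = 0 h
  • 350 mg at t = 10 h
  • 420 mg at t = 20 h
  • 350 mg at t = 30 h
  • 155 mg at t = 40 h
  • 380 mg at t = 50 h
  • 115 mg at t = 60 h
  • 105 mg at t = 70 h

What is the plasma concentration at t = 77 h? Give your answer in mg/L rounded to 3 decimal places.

195.709 mg/L

k = ln 2 / 10 = 0.06931 per h
Dose 1 (75 mg at t=0 h): 75·exp(−0.06931·77) = 0.361 mg/L
Dose 2 (350 mg at t=10 h): 350·exp(−0.06931·67) = 3.366 mg/L
Dose 3 (420 mg at t=20 h): 420·exp(−0.06931·57) = 8.079 mg/L
Dose 4 (350 mg at t=30 h): 350·exp(−0.06931·47) = 13.466 mg/L
Dose 5 (155 mg at t=40 h): 155·exp(−0.06931·37) = 11.927 mg/L
Dose 6 (380 mg at t=50 h): 380·exp(−0.06931·27) = 58.479 mg/L
Dose 7 (115 mg at t=60 h): 115·exp(−0.06931·17) = 35.395 mg/L
Dose 8 (105 mg at t=70 h): 105·exp(−0.06931·7) = 64.635 mg/L
C(77) = 0.361 + 3.366 + 8.079 + 13.466 + 11.927 + 58.479 + 35.395 + 64.635 = 195.709 mg/L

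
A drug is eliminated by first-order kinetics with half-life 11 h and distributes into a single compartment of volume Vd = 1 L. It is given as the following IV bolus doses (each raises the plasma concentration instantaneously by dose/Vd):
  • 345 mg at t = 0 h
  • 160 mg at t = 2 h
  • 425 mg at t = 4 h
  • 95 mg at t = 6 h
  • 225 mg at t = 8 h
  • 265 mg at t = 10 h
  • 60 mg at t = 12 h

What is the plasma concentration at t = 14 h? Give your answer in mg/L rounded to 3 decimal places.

k = ln 2 / 11 = 0.06301 per h
Dose 1 (345 mg at t=0 h): 345·exp(−0.06301·14) = 142.787 mg/L
Dose 2 (160 mg at t=2 h): 160·exp(−0.06301·12) = 75.114 mg/L
Dose 3 (425 mg at t=4 h): 425·exp(−0.06301·10) = 226.321 mg/L
Dose 4 (95 mg at t=6 h): 95·exp(−0.06301·8) = 57.384 mg/L
Dose 5 (225 mg at t=8 h): 225·exp(−0.06301·6) = 154.164 mg/L
Dose 6 (265 mg at t=10 h): 265·exp(−0.06301·4) = 205.959 mg/L
Dose 7 (60 mg at t=12 h): 60·exp(−0.06301·2) = 52.895 mg/L
C(14) = 142.787 + 75.114 + 226.321 + 57.384 + 154.164 + 205.959 + 52.895 = 914.626 mg/L

914.626 mg/L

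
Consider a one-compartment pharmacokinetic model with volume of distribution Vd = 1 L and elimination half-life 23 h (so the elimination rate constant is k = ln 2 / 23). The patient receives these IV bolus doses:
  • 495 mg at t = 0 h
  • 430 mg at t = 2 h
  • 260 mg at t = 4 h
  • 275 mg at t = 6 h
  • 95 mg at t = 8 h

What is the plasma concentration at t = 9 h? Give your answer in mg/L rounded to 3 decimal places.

1292.664 mg/L

k = ln 2 / 23 = 0.03014 per h
Dose 1 (495 mg at t=0 h): 495·exp(−0.03014·9) = 377.408 mg/L
Dose 2 (430 mg at t=2 h): 430·exp(−0.03014·7) = 348.218 mg/L
Dose 3 (260 mg at t=4 h): 260·exp(−0.03014·5) = 223.631 mg/L
Dose 4 (275 mg at t=6 h): 275·exp(−0.03014·3) = 251.228 mg/L
Dose 5 (95 mg at t=8 h): 95·exp(−0.03014·1) = 92.180 mg/L
C(9) = 377.408 + 348.218 + 223.631 + 251.228 + 92.180 = 1292.664 mg/L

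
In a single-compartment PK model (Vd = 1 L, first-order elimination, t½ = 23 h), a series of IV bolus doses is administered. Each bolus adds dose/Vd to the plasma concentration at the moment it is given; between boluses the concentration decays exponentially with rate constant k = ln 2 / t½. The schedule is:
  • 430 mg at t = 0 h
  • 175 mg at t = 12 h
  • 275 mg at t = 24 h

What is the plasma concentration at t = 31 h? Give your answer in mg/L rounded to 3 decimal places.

490.347 mg/L

k = ln 2 / 23 = 0.03014 per h
Dose 1 (430 mg at t=0 h): 430·exp(−0.03014·31) = 168.940 mg/L
Dose 2 (175 mg at t=12 h): 175·exp(−0.03014·19) = 98.710 mg/L
Dose 3 (275 mg at t=24 h): 275·exp(−0.03014·7) = 222.697 mg/L
C(31) = 168.940 + 98.710 + 222.697 = 490.347 mg/L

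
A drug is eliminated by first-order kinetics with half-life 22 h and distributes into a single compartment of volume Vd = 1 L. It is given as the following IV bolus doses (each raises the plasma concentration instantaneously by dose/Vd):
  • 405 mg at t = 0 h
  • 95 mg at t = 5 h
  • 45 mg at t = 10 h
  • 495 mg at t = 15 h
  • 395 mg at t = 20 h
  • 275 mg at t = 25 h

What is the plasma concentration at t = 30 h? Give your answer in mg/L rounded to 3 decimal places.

1056.301 mg/L

k = ln 2 / 22 = 0.03151 per h
Dose 1 (405 mg at t=0 h): 405·exp(−0.03151·30) = 157.384 mg/L
Dose 2 (95 mg at t=5 h): 95·exp(−0.03151·25) = 43.216 mg/L
Dose 3 (45 mg at t=10 h): 45·exp(−0.03151·20) = 23.963 mg/L
Dose 4 (495 mg at t=15 h): 495·exp(−0.03151·15) = 308.573 mg/L
Dose 5 (395 mg at t=20 h): 395·exp(−0.03151·10) = 288.247 mg/L
Dose 6 (275 mg at t=25 h): 275·exp(−0.03151·5) = 234.918 mg/L
C(30) = 157.384 + 43.216 + 23.963 + 308.573 + 288.247 + 234.918 = 1056.301 mg/L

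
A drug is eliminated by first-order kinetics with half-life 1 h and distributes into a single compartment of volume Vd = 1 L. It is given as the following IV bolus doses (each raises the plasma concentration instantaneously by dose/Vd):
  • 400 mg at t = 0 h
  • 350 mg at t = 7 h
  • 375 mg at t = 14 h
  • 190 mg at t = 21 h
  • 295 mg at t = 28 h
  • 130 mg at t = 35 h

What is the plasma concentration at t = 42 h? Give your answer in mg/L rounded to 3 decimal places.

k = ln 2 / 1 = 0.69315 per h
Dose 1 (400 mg at t=0 h): 400·exp(−0.69315·42) = 0.000 mg/L
Dose 2 (350 mg at t=7 h): 350·exp(−0.69315·35) = 0.000 mg/L
Dose 3 (375 mg at t=14 h): 375·exp(−0.69315·28) = 0.000 mg/L
Dose 4 (190 mg at t=21 h): 190·exp(−0.69315·21) = 0.000 mg/L
Dose 5 (295 mg at t=28 h): 295·exp(−0.69315·14) = 0.018 mg/L
Dose 6 (130 mg at t=35 h): 130·exp(−0.69315·7) = 1.016 mg/L
C(42) = 0.000 + 0.000 + 0.000 + 0.000 + 0.018 + 1.016 = 1.034 mg/L

1.034 mg/L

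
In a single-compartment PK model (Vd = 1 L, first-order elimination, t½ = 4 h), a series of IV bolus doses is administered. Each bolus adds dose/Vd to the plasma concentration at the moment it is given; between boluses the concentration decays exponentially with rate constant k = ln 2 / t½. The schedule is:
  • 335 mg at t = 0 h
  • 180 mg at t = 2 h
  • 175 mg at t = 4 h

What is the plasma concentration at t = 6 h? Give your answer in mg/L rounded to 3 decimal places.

332.184 mg/L

k = ln 2 / 4 = 0.17329 per h
Dose 1 (335 mg at t=0 h): 335·exp(−0.17329·6) = 118.440 mg/L
Dose 2 (180 mg at t=2 h): 180·exp(−0.17329·4) = 90.000 mg/L
Dose 3 (175 mg at t=4 h): 175·exp(−0.17329·2) = 123.744 mg/L
C(6) = 118.440 + 90.000 + 123.744 = 332.184 mg/L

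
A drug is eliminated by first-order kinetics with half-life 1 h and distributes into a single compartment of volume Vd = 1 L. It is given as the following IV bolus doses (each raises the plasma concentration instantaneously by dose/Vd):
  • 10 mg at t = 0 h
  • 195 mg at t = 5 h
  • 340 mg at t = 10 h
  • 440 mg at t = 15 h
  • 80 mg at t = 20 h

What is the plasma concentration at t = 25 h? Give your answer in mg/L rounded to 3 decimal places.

2.940 mg/L

k = ln 2 / 1 = 0.69315 per h
Dose 1 (10 mg at t=0 h): 10·exp(−0.69315·25) = 0.000 mg/L
Dose 2 (195 mg at t=5 h): 195·exp(−0.69315·20) = 0.000 mg/L
Dose 3 (340 mg at t=10 h): 340·exp(−0.69315·15) = 0.010 mg/L
Dose 4 (440 mg at t=15 h): 440·exp(−0.69315·10) = 0.430 mg/L
Dose 5 (80 mg at t=20 h): 80·exp(−0.69315·5) = 2.500 mg/L
C(25) = 0.000 + 0.000 + 0.010 + 0.430 + 2.500 = 2.940 mg/L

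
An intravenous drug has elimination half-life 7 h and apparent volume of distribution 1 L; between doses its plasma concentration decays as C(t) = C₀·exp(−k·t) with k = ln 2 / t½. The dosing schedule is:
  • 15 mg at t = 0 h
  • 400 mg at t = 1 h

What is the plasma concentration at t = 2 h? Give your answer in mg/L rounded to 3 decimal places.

374.594 mg/L

k = ln 2 / 7 = 0.09902 per h
Dose 1 (15 mg at t=0 h): 15·exp(−0.09902·2) = 12.305 mg/L
Dose 2 (400 mg at t=1 h): 400·exp(−0.09902·1) = 362.289 mg/L
C(2) = 12.305 + 362.289 = 374.594 mg/L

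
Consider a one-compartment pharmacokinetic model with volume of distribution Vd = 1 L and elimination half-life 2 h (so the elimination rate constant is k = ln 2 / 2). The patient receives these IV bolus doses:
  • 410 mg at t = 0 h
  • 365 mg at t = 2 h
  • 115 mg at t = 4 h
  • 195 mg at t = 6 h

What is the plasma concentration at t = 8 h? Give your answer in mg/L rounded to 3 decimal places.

197.500 mg/L

k = ln 2 / 2 = 0.34657 per h
Dose 1 (410 mg at t=0 h): 410·exp(−0.34657·8) = 25.625 mg/L
Dose 2 (365 mg at t=2 h): 365·exp(−0.34657·6) = 45.625 mg/L
Dose 3 (115 mg at t=4 h): 115·exp(−0.34657·4) = 28.750 mg/L
Dose 4 (195 mg at t=6 h): 195·exp(−0.34657·2) = 97.500 mg/L
C(8) = 25.625 + 45.625 + 28.750 + 97.500 = 197.500 mg/L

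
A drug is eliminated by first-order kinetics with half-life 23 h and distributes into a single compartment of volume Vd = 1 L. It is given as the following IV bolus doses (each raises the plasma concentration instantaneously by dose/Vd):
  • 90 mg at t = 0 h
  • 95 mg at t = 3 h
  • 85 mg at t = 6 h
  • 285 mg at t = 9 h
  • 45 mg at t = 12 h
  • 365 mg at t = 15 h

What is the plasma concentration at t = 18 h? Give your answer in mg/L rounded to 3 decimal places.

760.274 mg/L

k = ln 2 / 23 = 0.03014 per h
Dose 1 (90 mg at t=0 h): 90·exp(−0.03014·18) = 52.318 mg/L
Dose 2 (95 mg at t=3 h): 95·exp(−0.03014·15) = 60.450 mg/L
Dose 3 (85 mg at t=6 h): 85·exp(−0.03014·12) = 59.205 mg/L
Dose 4 (285 mg at t=9 h): 285·exp(−0.03014·9) = 217.295 mg/L
Dose 5 (45 mg at t=12 h): 45·exp(−0.03014·6) = 37.556 mg/L
Dose 6 (365 mg at t=15 h): 365·exp(−0.03014·3) = 333.448 mg/L
C(18) = 52.318 + 60.450 + 59.205 + 217.295 + 37.556 + 333.448 = 760.274 mg/L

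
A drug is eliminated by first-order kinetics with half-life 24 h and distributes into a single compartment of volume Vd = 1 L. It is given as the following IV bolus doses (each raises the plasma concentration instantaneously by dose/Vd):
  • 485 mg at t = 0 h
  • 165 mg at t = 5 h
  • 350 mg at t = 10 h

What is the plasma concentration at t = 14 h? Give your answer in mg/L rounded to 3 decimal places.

k = ln 2 / 24 = 0.02888 per h
Dose 1 (485 mg at t=0 h): 485·exp(−0.02888·14) = 323.699 mg/L
Dose 2 (165 mg at t=5 h): 165·exp(−0.02888·9) = 127.232 mg/L
Dose 3 (350 mg at t=10 h): 350·exp(−0.02888·4) = 311.815 mg/L
C(14) = 323.699 + 127.232 + 311.815 = 762.746 mg/L

762.746 mg/L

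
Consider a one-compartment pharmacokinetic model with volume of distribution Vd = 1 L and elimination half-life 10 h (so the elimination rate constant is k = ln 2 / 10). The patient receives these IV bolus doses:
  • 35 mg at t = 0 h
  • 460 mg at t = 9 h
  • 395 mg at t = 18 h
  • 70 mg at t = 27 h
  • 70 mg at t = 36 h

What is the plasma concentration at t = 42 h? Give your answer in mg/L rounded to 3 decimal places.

194.379 mg/L

k = ln 2 / 10 = 0.06931 per h
Dose 1 (35 mg at t=0 h): 35·exp(−0.06931·42) = 1.904 mg/L
Dose 2 (460 mg at t=9 h): 460·exp(−0.06931·33) = 46.705 mg/L
Dose 3 (395 mg at t=18 h): 395·exp(−0.06931·24) = 74.839 mg/L
Dose 4 (70 mg at t=27 h): 70·exp(−0.06931·15) = 24.749 mg/L
Dose 5 (70 mg at t=36 h): 70·exp(−0.06931·6) = 46.183 mg/L
C(42) = 1.904 + 46.705 + 74.839 + 24.749 + 46.183 = 194.379 mg/L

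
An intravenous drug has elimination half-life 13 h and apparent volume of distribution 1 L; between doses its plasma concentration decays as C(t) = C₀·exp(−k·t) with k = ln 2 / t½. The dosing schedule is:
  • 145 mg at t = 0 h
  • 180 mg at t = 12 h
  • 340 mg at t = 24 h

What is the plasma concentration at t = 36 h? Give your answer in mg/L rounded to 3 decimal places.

250.643 mg/L

k = ln 2 / 13 = 0.05332 per h
Dose 1 (145 mg at t=0 h): 145·exp(−0.05332·36) = 21.269 mg/L
Dose 2 (180 mg at t=12 h): 180·exp(−0.05332·24) = 50.064 mg/L
Dose 3 (340 mg at t=24 h): 340·exp(−0.05332·12) = 179.310 mg/L
C(36) = 21.269 + 50.064 + 179.310 = 250.643 mg/L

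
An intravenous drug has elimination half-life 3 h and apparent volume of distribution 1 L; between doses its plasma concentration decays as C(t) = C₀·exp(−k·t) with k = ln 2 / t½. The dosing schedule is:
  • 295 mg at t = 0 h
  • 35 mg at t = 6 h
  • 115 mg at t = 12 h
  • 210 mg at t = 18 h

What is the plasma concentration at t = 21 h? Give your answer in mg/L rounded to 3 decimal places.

122.773 mg/L

k = ln 2 / 3 = 0.23105 per h
Dose 1 (295 mg at t=0 h): 295·exp(−0.23105·21) = 2.305 mg/L
Dose 2 (35 mg at t=6 h): 35·exp(−0.23105·15) = 1.094 mg/L
Dose 3 (115 mg at t=12 h): 115·exp(−0.23105·9) = 14.375 mg/L
Dose 4 (210 mg at t=18 h): 210·exp(−0.23105·3) = 105.000 mg/L
C(21) = 2.305 + 1.094 + 14.375 + 105.000 = 122.773 mg/L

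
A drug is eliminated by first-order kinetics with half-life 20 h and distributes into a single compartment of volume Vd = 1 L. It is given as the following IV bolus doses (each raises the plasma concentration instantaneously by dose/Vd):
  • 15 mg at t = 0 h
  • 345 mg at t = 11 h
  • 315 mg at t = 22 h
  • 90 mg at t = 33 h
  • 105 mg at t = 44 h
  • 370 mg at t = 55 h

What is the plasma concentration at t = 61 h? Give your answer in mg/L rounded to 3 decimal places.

537.216 mg/L

k = ln 2 / 20 = 0.03466 per h
Dose 1 (15 mg at t=0 h): 15·exp(−0.03466·61) = 1.811 mg/L
Dose 2 (345 mg at t=11 h): 345·exp(−0.03466·50) = 60.988 mg/L
Dose 3 (315 mg at t=22 h): 315·exp(−0.03466·39) = 81.527 mg/L
Dose 4 (90 mg at t=33 h): 90·exp(−0.03466·28) = 34.104 mg/L
Dose 5 (105 mg at t=44 h): 105·exp(−0.03466·17) = 58.252 mg/L
Dose 6 (370 mg at t=55 h): 370·exp(−0.03466·6) = 300.533 mg/L
C(61) = 1.811 + 60.988 + 81.527 + 34.104 + 58.252 + 300.533 = 537.216 mg/L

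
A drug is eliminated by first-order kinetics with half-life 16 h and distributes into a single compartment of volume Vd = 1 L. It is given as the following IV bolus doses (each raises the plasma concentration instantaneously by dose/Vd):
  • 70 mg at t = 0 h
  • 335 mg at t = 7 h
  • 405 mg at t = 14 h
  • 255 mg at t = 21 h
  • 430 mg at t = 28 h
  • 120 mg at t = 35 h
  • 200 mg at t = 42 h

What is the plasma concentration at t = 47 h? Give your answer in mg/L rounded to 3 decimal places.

k = ln 2 / 16 = 0.04332 per h
Dose 1 (70 mg at t=0 h): 70·exp(−0.04332·47) = 9.137 mg/L
Dose 2 (335 mg at t=7 h): 335·exp(−0.04332·40) = 59.220 mg/L
Dose 3 (405 mg at t=14 h): 405·exp(−0.04332·33) = 96.957 mg/L
Dose 4 (255 mg at t=21 h): 255·exp(−0.04332·26) = 82.674 mg/L
Dose 5 (430 mg at t=28 h): 430·exp(−0.04332·19) = 188.797 mg/L
Dose 6 (120 mg at t=35 h): 120·exp(−0.04332·12) = 71.352 mg/L
Dose 7 (200 mg at t=42 h): 200·exp(−0.04332·5) = 161.049 mg/L
C(47) = 9.137 + 59.220 + 96.957 + 82.674 + 188.797 + 71.352 + 161.049 = 669.187 mg/L

669.187 mg/L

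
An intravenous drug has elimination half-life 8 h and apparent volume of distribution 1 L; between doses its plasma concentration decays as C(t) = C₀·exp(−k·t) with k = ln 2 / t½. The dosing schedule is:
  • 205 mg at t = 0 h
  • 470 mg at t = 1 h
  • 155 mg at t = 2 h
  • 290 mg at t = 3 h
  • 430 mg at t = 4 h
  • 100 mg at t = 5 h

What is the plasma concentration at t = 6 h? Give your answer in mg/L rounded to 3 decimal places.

k = ln 2 / 8 = 0.08664 per h
Dose 1 (205 mg at t=0 h): 205·exp(−0.08664·6) = 121.894 mg/L
Dose 2 (470 mg at t=1 h): 470·exp(−0.08664·5) = 304.757 mg/L
Dose 3 (155 mg at t=2 h): 155·exp(−0.08664·4) = 109.602 mg/L
Dose 4 (290 mg at t=3 h): 290·exp(−0.08664·3) = 223.621 mg/L
Dose 5 (430 mg at t=4 h): 430·exp(−0.08664·2) = 361.585 mg/L
Dose 6 (100 mg at t=5 h): 100·exp(−0.08664·1) = 91.700 mg/L
C(6) = 121.894 + 304.757 + 109.602 + 223.621 + 361.585 + 91.700 = 1213.159 mg/L

1213.159 mg/L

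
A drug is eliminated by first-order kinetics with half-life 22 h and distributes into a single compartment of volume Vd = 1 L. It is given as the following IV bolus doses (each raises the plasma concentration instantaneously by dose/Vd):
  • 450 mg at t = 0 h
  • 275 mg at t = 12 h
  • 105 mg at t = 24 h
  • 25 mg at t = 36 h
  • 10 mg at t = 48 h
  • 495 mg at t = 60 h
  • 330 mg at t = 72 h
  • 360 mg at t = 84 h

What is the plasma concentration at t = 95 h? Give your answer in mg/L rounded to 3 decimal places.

638.823 mg/L

k = ln 2 / 22 = 0.03151 per h
Dose 1 (450 mg at t=0 h): 450·exp(−0.03151·95) = 22.559 mg/L
Dose 2 (275 mg at t=12 h): 275·exp(−0.03151·83) = 20.120 mg/L
Dose 3 (105 mg at t=24 h): 105·exp(−0.03151·71) = 11.212 mg/L
Dose 4 (25 mg at t=36 h): 25·exp(−0.03151·59) = 3.896 mg/L
Dose 5 (10 mg at t=48 h): 10·exp(−0.03151·47) = 2.275 mg/L
Dose 6 (495 mg at t=60 h): 495·exp(−0.03151·35) = 164.321 mg/L
Dose 7 (330 mg at t=72 h): 330·exp(−0.03151·23) = 159.882 mg/L
Dose 8 (360 mg at t=84 h): 360·exp(−0.03151·11) = 254.558 mg/L
C(95) = 22.559 + 20.120 + 11.212 + 3.896 + 2.275 + 164.321 + 159.882 + 254.558 = 638.823 mg/L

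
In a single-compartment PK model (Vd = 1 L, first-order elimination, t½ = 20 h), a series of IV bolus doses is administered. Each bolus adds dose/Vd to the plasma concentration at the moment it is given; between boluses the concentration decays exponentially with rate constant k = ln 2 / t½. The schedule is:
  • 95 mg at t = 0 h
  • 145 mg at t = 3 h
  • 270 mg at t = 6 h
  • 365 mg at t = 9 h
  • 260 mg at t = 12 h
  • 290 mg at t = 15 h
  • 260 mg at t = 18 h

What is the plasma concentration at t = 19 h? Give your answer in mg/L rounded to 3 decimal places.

1270.210 mg/L

k = ln 2 / 20 = 0.03466 per h
Dose 1 (95 mg at t=0 h): 95·exp(−0.03466·19) = 49.175 mg/L
Dose 2 (145 mg at t=3 h): 145·exp(−0.03466·16) = 83.281 mg/L
Dose 3 (270 mg at t=6 h): 270·exp(−0.03466·13) = 172.066 mg/L
Dose 4 (365 mg at t=9 h): 365·exp(−0.03466·10) = 258.094 mg/L
Dose 5 (260 mg at t=12 h): 260·exp(−0.03466·7) = 203.992 mg/L
Dose 6 (290 mg at t=15 h): 290·exp(−0.03466·4) = 252.460 mg/L
Dose 7 (260 mg at t=18 h): 260·exp(−0.03466·1) = 251.143 mg/L
C(19) = 49.175 + 83.281 + 172.066 + 258.094 + 203.992 + 252.460 + 251.143 = 1270.210 mg/L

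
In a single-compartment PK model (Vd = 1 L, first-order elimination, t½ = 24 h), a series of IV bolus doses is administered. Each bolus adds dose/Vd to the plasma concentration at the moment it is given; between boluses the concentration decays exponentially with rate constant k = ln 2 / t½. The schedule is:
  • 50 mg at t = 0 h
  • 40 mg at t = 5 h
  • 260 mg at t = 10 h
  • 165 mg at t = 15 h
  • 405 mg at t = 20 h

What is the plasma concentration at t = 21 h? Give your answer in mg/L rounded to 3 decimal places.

k = ln 2 / 24 = 0.02888 per h
Dose 1 (50 mg at t=0 h): 50·exp(−0.02888·21) = 27.263 mg/L
Dose 2 (40 mg at t=5 h): 40·exp(−0.02888·16) = 25.198 mg/L
Dose 3 (260 mg at t=10 h): 260·exp(−0.02888·11) = 189.235 mg/L
Dose 4 (165 mg at t=15 h): 165·exp(−0.02888·6) = 138.748 mg/L
Dose 5 (405 mg at t=20 h): 405·exp(−0.02888·1) = 393.470 mg/L
C(21) = 27.263 + 25.198 + 189.235 + 138.748 + 393.470 = 773.914 mg/L

773.914 mg/L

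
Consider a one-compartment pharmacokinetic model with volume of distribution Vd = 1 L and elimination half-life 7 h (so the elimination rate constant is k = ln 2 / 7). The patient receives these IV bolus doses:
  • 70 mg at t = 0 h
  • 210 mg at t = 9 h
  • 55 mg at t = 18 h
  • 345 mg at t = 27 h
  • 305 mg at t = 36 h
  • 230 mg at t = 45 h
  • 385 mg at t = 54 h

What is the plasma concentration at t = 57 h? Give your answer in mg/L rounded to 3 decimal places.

415.176 mg/L

k = ln 2 / 7 = 0.09902 per h
Dose 1 (70 mg at t=0 h): 70·exp(−0.09902·57) = 0.248 mg/L
Dose 2 (210 mg at t=9 h): 210·exp(−0.09902·48) = 1.811 mg/L
Dose 3 (55 mg at t=18 h): 55·exp(−0.09902·39) = 1.157 mg/L
Dose 4 (345 mg at t=27 h): 345·exp(−0.09902·30) = 17.688 mg/L
Dose 5 (305 mg at t=36 h): 305·exp(−0.09902·21) = 38.125 mg/L
Dose 6 (230 mg at t=45 h): 230·exp(−0.09902·12) = 70.093 mg/L
Dose 7 (385 mg at t=54 h): 385·exp(−0.09902·3) = 286.054 mg/L
C(57) = 0.248 + 1.811 + 1.157 + 17.688 + 38.125 + 70.093 + 286.054 = 415.176 mg/L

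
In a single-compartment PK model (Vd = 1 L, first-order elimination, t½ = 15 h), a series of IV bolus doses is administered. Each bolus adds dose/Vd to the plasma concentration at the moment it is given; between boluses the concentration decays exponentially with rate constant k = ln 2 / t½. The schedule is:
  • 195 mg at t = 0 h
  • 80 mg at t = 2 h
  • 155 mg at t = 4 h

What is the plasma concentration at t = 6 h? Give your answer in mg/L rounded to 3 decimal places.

355.598 mg/L

k = ln 2 / 15 = 0.04621 per h
Dose 1 (195 mg at t=0 h): 195·exp(−0.04621·6) = 147.782 mg/L
Dose 2 (80 mg at t=2 h): 80·exp(−0.04621·4) = 66.499 mg/L
Dose 3 (155 mg at t=4 h): 155·exp(−0.04621·2) = 141.317 mg/L
C(6) = 147.782 + 66.499 + 141.317 = 355.598 mg/L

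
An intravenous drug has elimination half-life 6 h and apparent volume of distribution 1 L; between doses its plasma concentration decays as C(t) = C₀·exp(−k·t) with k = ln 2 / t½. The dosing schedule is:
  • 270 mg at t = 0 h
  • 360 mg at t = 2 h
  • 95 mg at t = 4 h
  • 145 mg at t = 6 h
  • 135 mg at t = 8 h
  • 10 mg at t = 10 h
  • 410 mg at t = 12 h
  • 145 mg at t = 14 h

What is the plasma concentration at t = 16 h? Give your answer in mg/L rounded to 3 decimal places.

k = ln 2 / 6 = 0.11552 per h
Dose 1 (270 mg at t=0 h): 270·exp(−0.11552·16) = 42.522 mg/L
Dose 2 (360 mg at t=2 h): 360·exp(−0.11552·14) = 71.433 mg/L
Dose 3 (95 mg at t=4 h): 95·exp(−0.11552·12) = 23.750 mg/L
Dose 4 (145 mg at t=6 h): 145·exp(−0.11552·10) = 45.672 mg/L
Dose 5 (135 mg at t=8 h): 135·exp(−0.11552·8) = 53.575 mg/L
Dose 6 (10 mg at t=10 h): 10·exp(−0.11552·6) = 5.000 mg/L
Dose 7 (410 mg at t=12 h): 410·exp(−0.11552·4) = 258.284 mg/L
Dose 8 (145 mg at t=14 h): 145·exp(−0.11552·2) = 115.087 mg/L
C(16) = 42.522 + 71.433 + 23.750 + 45.672 + 53.575 + 5.000 + 258.284 + 115.087 = 615.323 mg/L

615.323 mg/L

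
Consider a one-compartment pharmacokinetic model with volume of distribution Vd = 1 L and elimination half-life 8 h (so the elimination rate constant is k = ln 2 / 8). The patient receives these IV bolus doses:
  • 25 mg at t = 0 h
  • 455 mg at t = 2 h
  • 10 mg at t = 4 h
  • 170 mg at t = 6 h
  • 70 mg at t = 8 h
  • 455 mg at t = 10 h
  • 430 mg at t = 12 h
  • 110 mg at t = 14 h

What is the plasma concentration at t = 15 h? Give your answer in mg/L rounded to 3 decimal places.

1001.777 mg/L

k = ln 2 / 8 = 0.08664 per h
Dose 1 (25 mg at t=0 h): 25·exp(−0.08664·15) = 6.816 mg/L
Dose 2 (455 mg at t=2 h): 455·exp(−0.08664·13) = 147.515 mg/L
Dose 3 (10 mg at t=4 h): 10·exp(−0.08664·11) = 3.856 mg/L
Dose 4 (170 mg at t=6 h): 170·exp(−0.08664·9) = 77.945 mg/L
Dose 5 (70 mg at t=8 h): 70·exp(−0.08664·7) = 38.168 mg/L
Dose 6 (455 mg at t=10 h): 455·exp(−0.08664·5) = 295.031 mg/L
Dose 7 (430 mg at t=12 h): 430·exp(−0.08664·3) = 331.575 mg/L
Dose 8 (110 mg at t=14 h): 110·exp(−0.08664·1) = 100.870 mg/L
C(15) = 6.816 + 147.515 + 3.856 + 77.945 + 38.168 + 295.031 + 331.575 + 100.870 = 1001.777 mg/L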